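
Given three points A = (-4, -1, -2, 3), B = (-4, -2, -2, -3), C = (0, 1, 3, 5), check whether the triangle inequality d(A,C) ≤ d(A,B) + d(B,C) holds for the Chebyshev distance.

d(A,B) = max(0, 1, 0, 6) = 6, d(B,C) = max(4, 3, 5, 8) = 8, d(A,C) = max(4, 2, 5, 2) = 5.
d(A,C) = 5 ≤ 6 + 8 = 14. Triangle inequality is satisfied.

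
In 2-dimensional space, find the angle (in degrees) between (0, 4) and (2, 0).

With u = (0, 4), v = (2, 0):
u·v = 0·2 + 4·0 = 0 + 0 = 0.
|u| = √(0² + 4²) = √16, |v| = √(2² + 0²) = √4, so |u||v| = √(16·4) = √64 = 8.
cos θ = (u·v)/(|u||v|) = 0/8 = 0 (the vectors are orthogonal)
θ = arccos(0) = 90°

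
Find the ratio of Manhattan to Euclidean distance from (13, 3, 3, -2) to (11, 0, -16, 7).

L1 = |13 - 11| + |3 - 0| + |3 - (-16)| + |-2 - 7| = 2 + 3 + 19 + 9 = 33
L2 = √(2² + 3² + 19² + 9²) = √455 ≈ 21.3307
L1 ≥ L2 always (equality iff movement is along one axis); L1 > L2 here.
Ratio L1/L2 = 33/√455 ≈ 1.5471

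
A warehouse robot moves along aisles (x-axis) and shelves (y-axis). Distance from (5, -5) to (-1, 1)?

Σ|x_i - y_i| = |5 - (-1)| + |-5 - 1| = 6 + 6 = 12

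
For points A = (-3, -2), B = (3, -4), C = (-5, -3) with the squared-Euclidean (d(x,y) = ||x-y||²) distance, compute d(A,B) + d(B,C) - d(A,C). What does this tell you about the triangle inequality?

d(A,B) = 6² + 2² = 40, d(B,C) = 8² + 1² = 65, d(A,C) = 2² + 1² = 5.
d(A,B) + d(B,C) - d(A,C) = 40 + 65 - 5 = 105 - 5 = 100. This is ≥ 0, so the triangle inequality holds for these points.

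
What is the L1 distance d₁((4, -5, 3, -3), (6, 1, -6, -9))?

Σ|x_i - y_i| = |4 - 6| + |-5 - 1| + |3 - (-6)| + |-3 - (-9)| = 2 + 6 + 9 + 6 = 23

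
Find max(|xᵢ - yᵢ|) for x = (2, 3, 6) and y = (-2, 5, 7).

max(|x_i - y_i|) = max(|2 - (-2)|, |3 - 5|, |6 - 7|) = max(4, 2, 1) = 4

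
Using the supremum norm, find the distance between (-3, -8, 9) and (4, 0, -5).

max(|x_i - y_i|) = max(|-3 - 4|, |-8 - 0|, |9 - (-5)|) = max(7, 8, 14) = 14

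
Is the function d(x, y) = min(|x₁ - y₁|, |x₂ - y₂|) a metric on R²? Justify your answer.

No. d fails identity of indiscernibles: take x = (5, 0) and y = (5, 2). Then d(x,y) = min(|5 - 5|, |0 - 2|) = min(0, 2) = 0, yet x ≠ y.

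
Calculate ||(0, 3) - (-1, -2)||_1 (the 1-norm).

Σ|x_i - y_i| = |0 - (-1)| + |3 - (-2)| = 1 + 5 = 6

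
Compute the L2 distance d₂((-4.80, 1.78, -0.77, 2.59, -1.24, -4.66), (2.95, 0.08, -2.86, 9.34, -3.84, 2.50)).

√(Σ(x_i - y_i)²) = √((-4.8 - 2.95)² + (1.78 - 0.08)² + (-0.77 - (-2.86))² + (2.59 - 9.34)² + (-1.24 - (-3.84))² + (-4.66 - 2.5)²)
= √((-7.75)² + 1.7² + 2.09² + (-6.75)² + 2.6² + (-7.16)²) = √(60.0625 + 2.89 + 4.3681 + 45.5625 + 6.76 + 51.2656) = √170.9087 ≈ 13.0732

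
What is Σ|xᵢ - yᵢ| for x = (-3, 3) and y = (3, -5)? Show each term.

Σ|x_i - y_i| = |-3 - 3| + |3 - (-5)| = 6 + 8 = 14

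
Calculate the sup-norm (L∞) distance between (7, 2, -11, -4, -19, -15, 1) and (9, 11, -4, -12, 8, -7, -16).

max(|x_i - y_i|) = max(|7 - 9|, |2 - 11|, |-11 - (-4)|, |-4 - (-12)|, |-19 - 8|, |-15 - (-7)|, |1 - (-16)|) = max(2, 9, 7, 8, 27, 8, 17) = 27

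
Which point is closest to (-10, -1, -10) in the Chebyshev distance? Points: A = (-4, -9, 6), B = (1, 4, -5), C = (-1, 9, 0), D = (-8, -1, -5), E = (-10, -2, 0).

Distances: d(A) = 16, d(B) = 11, d(C) = 10, d(D) = 5, d(E) = 10. Nearest: D = (-8, -1, -5) with distance 5.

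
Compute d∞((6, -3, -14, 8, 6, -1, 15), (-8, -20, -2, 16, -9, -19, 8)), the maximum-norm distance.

max(|x_i - y_i|) = max(|6 - (-8)|, |-3 - (-20)|, |-14 - (-2)|, |8 - 16|, |6 - (-9)|, |-1 - (-19)|, |15 - 8|) = max(14, 17, 12, 8, 15, 18, 7) = 18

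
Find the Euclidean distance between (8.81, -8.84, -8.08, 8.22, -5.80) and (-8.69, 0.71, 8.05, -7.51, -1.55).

√(Σ(x_i - y_i)²) = √((8.81 - (-8.69))² + (-8.84 - 0.71)² + (-8.08 - 8.05)² + (8.22 - (-7.51))² + (-5.8 - (-1.55))²)
= √(17.5² + (-9.55)² + (-16.13)² + 15.73² + (-4.25)²) = √(306.25 + 91.2025 + 260.1769 + 247.4329 + 18.0625) = √923.1248 ≈ 30.383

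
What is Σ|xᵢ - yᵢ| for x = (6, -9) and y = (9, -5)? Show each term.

Σ|x_i - y_i| = |6 - 9| + |-9 - (-5)| = 3 + 4 = 7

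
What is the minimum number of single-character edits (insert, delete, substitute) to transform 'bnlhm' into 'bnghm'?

Let D[i][j] be the edit distance between the first i characters of 'bnlhm' and the first j characters of 'bnghm', with D[i][0] = i, D[0][j] = j, and D[i][j] = D[i-1][j-1] if the characters match, else 1 + min(D[i-1][j], D[i][j-1], D[i-1][j-1]). Filling the table (rows: prefixes of 'bnlhm', columns: prefixes of 'bnghm'):
     ε  b  n  g  h  m
  ε  0  1  2  3  4  5
  b  1  0  1  2  3  4
  n  2  1  0  1  2  3
  l  3  2  1  1  2  3
  h  4  3  2  2  1  2
  m  5  4  3  3  2  1
The bottom-right entry gives D[5][5] = 1, so no sequence of fewer than 1 edit works. Backtracking through the table gives one optimal edit sequence (1 edit):
  bnlhm → bnghm (sub l→g @3)
Edit distance = 1.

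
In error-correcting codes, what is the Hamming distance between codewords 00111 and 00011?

Differing positions: 3. Hamming distance = 1.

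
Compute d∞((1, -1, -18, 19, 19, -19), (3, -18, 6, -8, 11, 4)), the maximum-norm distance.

max(|x_i - y_i|) = max(|1 - 3|, |-1 - (-18)|, |-18 - 6|, |19 - (-8)|, |19 - 11|, |-19 - 4|) = max(2, 17, 24, 27, 8, 23) = 27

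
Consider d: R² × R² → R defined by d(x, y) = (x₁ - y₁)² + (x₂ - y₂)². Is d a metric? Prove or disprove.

No. The squared Euclidean distance fails the triangle inequality. Counterexample: x = (0, 0), y = (4, 4), z = (8, 8). d(x,z) = 8² + 8² = 128, but d(x,y) + d(y,z) = (4² + 4²) + (4² + 4²) = 32 + 32 = 64. Since 128 > 64, the triangle inequality is violated. (Note: √d, the ordinary Euclidean distance, IS a metric.)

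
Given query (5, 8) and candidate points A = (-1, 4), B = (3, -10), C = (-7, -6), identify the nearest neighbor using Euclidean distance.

Distances: d(A) ≈ 7.2111, d(B) ≈ 18.1108, d(C) ≈ 18.4391. Nearest: A = (-1, 4) with distance 7.2111.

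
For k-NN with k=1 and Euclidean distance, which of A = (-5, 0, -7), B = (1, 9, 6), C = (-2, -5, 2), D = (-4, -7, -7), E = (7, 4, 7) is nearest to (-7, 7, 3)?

Distances: d(A) ≈ 12.3693, d(B) ≈ 8.775, d(C) ≈ 13.0384, d(D) ≈ 17.4642, d(E) ≈ 14.8661. Nearest: B = (1, 9, 6) with distance 8.775.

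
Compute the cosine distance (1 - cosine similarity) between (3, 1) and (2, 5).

With u = (3, 1), v = (2, 5):
u·v = 3·2 + 1·5 = 6 + 5 = 11.
|u| = √(3² + 1²) = √10, |v| = √(2² + 5²) = √29, so |u||v| = √(10·29) = √290.
cos θ = (u·v)/(|u||v|) = 11/√290 ≈ 0.6459
Cosine distance = 1 - cos θ ≈ 1 - 0.6459 = 0.3541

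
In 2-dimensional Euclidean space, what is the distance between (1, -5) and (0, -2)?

√(Σ(x_i - y_i)²) = √((1 - 0)² + (-5 - (-2))²)
= √(1² + (-3)²) = √(1 + 9) = √10 ≈ 3.1623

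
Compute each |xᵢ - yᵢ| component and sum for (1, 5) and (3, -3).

Σ|x_i - y_i| = |1 - 3| + |5 - (-3)| = 2 + 8 = 10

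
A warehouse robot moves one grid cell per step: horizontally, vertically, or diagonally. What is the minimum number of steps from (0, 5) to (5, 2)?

max(|x_i - y_i|) = max(|0 - 5|, |5 - 2|) = max(5, 3) = 5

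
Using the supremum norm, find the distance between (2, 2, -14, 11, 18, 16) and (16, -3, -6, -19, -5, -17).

max(|x_i - y_i|) = max(|2 - 16|, |2 - (-3)|, |-14 - (-6)|, |11 - (-19)|, |18 - (-5)|, |16 - (-17)|) = max(14, 5, 8, 30, 23, 33) = 33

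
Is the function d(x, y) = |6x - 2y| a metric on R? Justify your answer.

No. d fails symmetry: d(9, 3) = |6·9 - 2·3| = |48| = 48, but d(3, 9) = |6·3 - 2·9| = |0| = 0. Since 48 ≠ 0, d(x,y) ≠ d(y,x) in general.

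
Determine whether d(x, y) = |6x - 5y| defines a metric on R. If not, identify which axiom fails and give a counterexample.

No. d fails symmetry: d(5, 8) = |6·5 - 5·8| = |-10| = 10, but d(8, 5) = |6·8 - 5·5| = |23| = 23. Since 10 ≠ 23, d(x,y) ≠ d(y,x) in general.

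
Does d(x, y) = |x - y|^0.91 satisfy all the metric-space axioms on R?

Yes. With 0 < p = 0.91 ≤ 1, d(x,y) = |x-y|^0.91 is a metric on R. Non-negativity and symmetry are immediate; |x-y|^0.91 = 0 ⟺ |x-y| = 0 ⟺ x = y. For the triangle inequality, the function t ↦ t^0.91 is subadditive on [0,∞) when p ≤ 1, so |x-z|^0.91 ≤ (|x-y| + |y-z|)^0.91 ≤ |x-y|^0.91 + |y-z|^0.91.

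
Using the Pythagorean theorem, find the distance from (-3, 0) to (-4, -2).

√(Σ(x_i - y_i)²) = √((-3 - (-4))² + (0 - (-2))²)
= √(1² + 2²) = √(1 + 4) = √5 ≈ 2.2361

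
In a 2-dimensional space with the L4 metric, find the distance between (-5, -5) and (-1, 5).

(Σ|x_i - y_i|^4)^(1/4) = (|-5 - (-1)|^4 + |-5 - 5|^4)^(1/4)
= (4^4 + 10^4)^(1/4) = (256 + 10000)^(1/4) = (10256)^(1/4) ≈ 10.0634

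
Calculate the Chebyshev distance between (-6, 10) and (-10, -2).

max(|x_i - y_i|) = max(|-6 - (-10)|, |10 - (-2)|) = max(4, 12) = 12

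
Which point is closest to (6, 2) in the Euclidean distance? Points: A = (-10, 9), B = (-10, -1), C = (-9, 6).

Distances: d(A) ≈ 17.4642, d(B) ≈ 16.2788, d(C) ≈ 15.5242. Nearest: C = (-9, 6) with distance 15.5242.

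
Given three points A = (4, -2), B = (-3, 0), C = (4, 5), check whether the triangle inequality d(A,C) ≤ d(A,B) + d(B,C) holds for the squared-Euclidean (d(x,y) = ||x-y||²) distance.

d(A,B) = 7² + 2² = 53, d(B,C) = 7² + 5² = 74, d(A,C) = 0² + 7² = 49.
d(A,C) = 49 ≤ 53 + 74 = 127. Triangle inequality is satisfied.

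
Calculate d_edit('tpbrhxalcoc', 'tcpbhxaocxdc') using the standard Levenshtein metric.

Let D[i][j] be the edit distance between the first i characters of 'tpbrhxalcoc' and the first j characters of 'tcpbhxaocxdc', with D[i][0] = i, D[0][j] = j, and D[i][j] = D[i-1][j-1] if the characters match, else 1 + min(D[i-1][j], D[i][j-1], D[i-1][j-1]). Filling the table (rows: prefixes of 'tpbrhxalcoc', columns: prefixes of 'tcpbhxaocxdc'):
     ε  t  c  p  b  h  x  a  o  c  x  d  c
  ε  0  1  2  3  4  5  6  7  8  9 10 11 12
  t  1  0  1  2  3  4  5  6  7  8  9 10 11
  p  2  1  1  1  2  3  4  5  6  7  8  9 10
  b  3  2  2  2  1  2  3  4  5  6  7  8  9
  r  4  3  3  3  2  2  3  4  5  6  7  8  9
  h  5  4  4  4  3  2  3  4  5  6  7  8  9
  x  6  5  5  5  4  3  2  3  4  5  6  7  8
  a  7  6  6  6  5  4  3  2  3  4  5  6  7
  l  8  7  7  7  6  5  4  3  3  4  5  6  7
  c  9  8  7  8  7  6  5  4  4  3  4  5  6
  o 10  9  8  8  8  7  6  5  4  4  4  5  6
  c 11 10  9  9  9  8  7  6  5  4  5  5  5
The bottom-right entry gives D[11][12] = 5, so no sequence of fewer than 5 edits works. Backtracking through the table gives one optimal edit sequence (5 edits):
  tpbrhxalcoc → tcpbrhxalcoc (ins c @2)
  tcpbrhxalcoc → tcpbhxalcoc (del r @5)
  tcpbhxalcoc → tcpbhxaococ (sub l→o @8)
  tcpbhxaococ → tcpbhxaocxoc (ins x @10)
  tcpbhxaocxoc → tcpbhxaocxdc (sub o→d @11)
Edit distance = 5.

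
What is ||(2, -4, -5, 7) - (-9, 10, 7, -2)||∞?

max(|x_i - y_i|) = max(|2 - (-9)|, |-4 - 10|, |-5 - 7|, |7 - (-2)|) = max(11, 14, 12, 9) = 14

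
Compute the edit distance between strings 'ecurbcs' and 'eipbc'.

Let D[i][j] be the edit distance between the first i characters of 'ecurbcs' and the first j characters of 'eipbc', with D[i][0] = i, D[0][j] = j, and D[i][j] = D[i-1][j-1] if the characters match, else 1 + min(D[i-1][j], D[i][j-1], D[i-1][j-1]). Filling the table (rows: prefixes of 'ecurbcs', columns: prefixes of 'eipbc'):
     ε  e  i  p  b  c
  ε  0  1  2  3  4  5
  e  1  0  1  2  3  4
  c  2  1  1  2  3  3
  u  3  2  2  2  3  4
  r  4  3  3  3  3  4
  b  5  4  4  4  3  4
  c  6  5  5  5  4  3
  s  7  6  6  6  5  4
The bottom-right entry gives D[7][5] = 4, so no sequence of fewer than 4 edits works. Backtracking through the table gives one optimal edit sequence (4 edits):
  ecurbcs → eurbcs (del c @2)
  eurbcs → eirbcs (sub u→i @2)
  eirbcs → eipbcs (sub r→p @3)
  eipbcs → eipbc (del s @6)
Edit distance = 4.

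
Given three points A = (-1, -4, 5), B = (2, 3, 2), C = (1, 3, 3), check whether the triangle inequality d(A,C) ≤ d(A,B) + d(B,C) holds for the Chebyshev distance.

d(A,B) = max(3, 7, 3) = 7, d(B,C) = max(1, 0, 1) = 1, d(A,C) = max(2, 7, 2) = 7.
d(A,C) = 7 ≤ 7 + 1 = 8. Triangle inequality is satisfied.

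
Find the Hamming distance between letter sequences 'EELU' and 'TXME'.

Differing positions: 1, 2, 3, 4. Hamming distance = 4.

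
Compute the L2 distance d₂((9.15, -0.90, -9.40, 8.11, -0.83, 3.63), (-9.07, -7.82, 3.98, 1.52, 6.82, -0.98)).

√(Σ(x_i - y_i)²) = √((9.15 - (-9.07))² + (-0.9 - (-7.82))² + (-9.4 - 3.98)² + (8.11 - 1.52)² + (-0.83 - 6.82)² + (3.63 - (-0.98))²)
= √(18.22² + 6.92² + (-13.38)² + 6.59² + (-7.65)² + 4.61²) = √(331.9684 + 47.8864 + 179.0244 + 43.4281 + 58.5225 + 21.2521) = √682.0819 ≈ 26.1167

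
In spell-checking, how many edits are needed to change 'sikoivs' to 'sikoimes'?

Let D[i][j] be the edit distance between the first i characters of 'sikoivs' and the first j characters of 'sikoimes', with D[i][0] = i, D[0][j] = j, and D[i][j] = D[i-1][j-1] if the characters match, else 1 + min(D[i-1][j], D[i][j-1], D[i-1][j-1]). Filling the table (rows: prefixes of 'sikoivs', columns: prefixes of 'sikoimes'):
     ε  s  i  k  o  i  m  e  s
  ε  0  1  2  3  4  5  6  7  8
  s  1  0  1  2  3  4  5  6  7
  i  2  1  0  1  2  3  4  5  6
  k  3  2  1  0  1  2  3  4  5
  o  4  3  2  1  0  1  2  3  4
  i  5  4  3  2  1  0  1  2  3
  v  6  5  4  3  2  1  1  2  3
  s  7  6  5  4  3  2  2  2  2
The bottom-right entry gives D[7][8] = 2, so no sequence of fewer than 2 edits works. Backtracking through the table gives one optimal edit sequence (2 edits):
  sikoivs → sikoimvs (ins m @6)
  sikoimvs → sikoimes (sub v→e @7)
Edit distance = 2.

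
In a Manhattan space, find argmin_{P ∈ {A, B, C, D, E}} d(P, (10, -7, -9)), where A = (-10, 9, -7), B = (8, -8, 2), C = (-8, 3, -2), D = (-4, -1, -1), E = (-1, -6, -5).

Distances: d(A) = 38, d(B) = 14, d(C) = 35, d(D) = 28, d(E) = 16. Nearest: B = (8, -8, 2) with distance 14.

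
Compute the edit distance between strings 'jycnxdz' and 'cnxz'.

Let D[i][j] be the edit distance between the first i characters of 'jycnxdz' and the first j characters of 'cnxz', with D[i][0] = i, D[0][j] = j, and D[i][j] = D[i-1][j-1] if the characters match, else 1 + min(D[i-1][j], D[i][j-1], D[i-1][j-1]). Filling the table (rows: prefixes of 'jycnxdz', columns: prefixes of 'cnxz'):
     ε  c  n  x  z
  ε  0  1  2  3  4
  j  1  1  2  3  4
  y  2  2  2  3  4
  c  3  2  3  3  4
  n  4  3  2  3  4
  x  5  4  3  2  3
  d  6  5  4  3  3
  z  7  6  5  4  3
The bottom-right entry gives D[7][4] = 3, so no sequence of fewer than 3 edits works. Backtracking through the table gives one optimal edit sequence (3 edits):
  jycnxdz → ycnxdz (del j @1)
  ycnxdz → cnxdz (del y @1)
  cnxdz → cnxz (del d @4)
Edit distance = 3.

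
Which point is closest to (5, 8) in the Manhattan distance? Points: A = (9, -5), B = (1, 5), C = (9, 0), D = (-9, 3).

Distances: d(A) = 17, d(B) = 7, d(C) = 12, d(D) = 19. Nearest: B = (1, 5) with distance 7.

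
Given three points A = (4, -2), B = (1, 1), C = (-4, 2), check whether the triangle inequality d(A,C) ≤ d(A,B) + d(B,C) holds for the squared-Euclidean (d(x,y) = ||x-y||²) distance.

d(A,B) = 3² + 3² = 18, d(B,C) = 5² + 1² = 26, d(A,C) = 8² + 4² = 80.
d(A,C) = 80 > 18 + 26 = 44. Triangle inequality is VIOLATED. (Squared-Euclidean is not a metric — this is a counterexample.)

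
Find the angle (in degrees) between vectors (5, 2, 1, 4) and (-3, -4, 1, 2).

With u = (5, 2, 1, 4), v = (-3, -4, 1, 2):
u·v = 5·(-3) + 2·(-4) + 1·1 + 4·2 = (-15) + (-8) + 1 + 8 = -14.
|u| = √(5² + 2² + 1² + 4²) = √46, |v| = √((-3)² + (-4)² + 1² + 2²) = √30, so |u||v| = √(46·30) = √1380.
cos θ = (u·v)/(|u||v|) = -14/√1380 ≈ -0.376867
θ = arccos(-0.376867) ≈ 112.14°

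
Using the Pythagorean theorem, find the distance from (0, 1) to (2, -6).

√(Σ(x_i - y_i)²) = √((0 - 2)² + (1 - (-6))²)
= √((-2)² + 7²) = √(4 + 49) = √53 ≈ 7.2801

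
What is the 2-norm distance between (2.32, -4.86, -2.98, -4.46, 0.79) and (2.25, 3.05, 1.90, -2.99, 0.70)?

(Σ|x_i - y_i|^2)^(1/2) = (|2.32 - 2.25|^2 + |-4.86 - 3.05|^2 + |-2.98 - 1.9|^2 + |-4.46 - (-2.99)|^2 + |0.79 - 0.7|^2)^(1/2)
= (0.07^2 + 7.91^2 + 4.88^2 + 1.47^2 + 0.09^2)^(1/2) = (0.0049 + 62.5681 + 23.8144 + 2.1609 + 0.0081)^(1/2) = (88.5564)^(1/2) ≈ 9.4104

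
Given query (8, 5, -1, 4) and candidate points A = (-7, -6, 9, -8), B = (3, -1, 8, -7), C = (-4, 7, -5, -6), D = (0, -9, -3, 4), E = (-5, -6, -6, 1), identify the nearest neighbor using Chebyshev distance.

Distances: d(A) = 15, d(B) = 11, d(C) = 12, d(D) = 14, d(E) = 13. Nearest: B = (3, -1, 8, -7) with distance 11.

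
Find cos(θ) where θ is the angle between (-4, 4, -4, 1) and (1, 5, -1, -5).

With u = (-4, 4, -4, 1), v = (1, 5, -1, -5):
u·v = (-4)·1 + 4·5 + (-4)·(-1) + 1·(-5) = (-4) + 20 + 4 + (-5) = 15.
|u| = √((-4)² + 4² + (-4)² + 1²) = √49, |v| = √(1² + 5² + (-1)² + (-5)²) = √52, so |u||v| = √(49·52) = √2548.
cos θ = (u·v)/(|u||v|) = 15/√2548 ≈ 0.2972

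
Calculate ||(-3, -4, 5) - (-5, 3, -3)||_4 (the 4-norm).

(Σ|x_i - y_i|^4)^(1/4) = (|-3 - (-5)|^4 + |-4 - 3|^4 + |5 - (-3)|^4)^(1/4)
= (2^4 + 7^4 + 8^4)^(1/4) = (16 + 2401 + 4096)^(1/4) = (6513)^(1/4) ≈ 8.9835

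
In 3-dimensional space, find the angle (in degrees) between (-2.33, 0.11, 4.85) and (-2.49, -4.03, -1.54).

With u = (-2.33, 0.11, 4.85), v = (-2.49, -4.03, -1.54):
u·v = (-2.33)·(-2.49) + 0.11·(-4.03) + 4.85·(-1.54) = 5.8017 + (-0.4433) + (-7.469) = -2.1106.
|u| = √((-2.33)² + 0.11² + 4.85²) = √(5.4289 + 0.0121 + 23.5225) = √28.9635, |v| = √((-2.49)² + (-4.03)² + (-1.54)²) = √(6.2001 + 16.2409 + 2.3716) = √24.8126.
cos θ = (u·v)/(|u||v|) = -2.1106/(√28.9635·√24.8126) ≈ -0.078731
θ = arccos(-0.078731) ≈ 94.52°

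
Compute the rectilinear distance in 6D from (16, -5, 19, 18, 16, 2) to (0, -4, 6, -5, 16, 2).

Σ|x_i - y_i| = |16 - 0| + |-5 - (-4)| + |19 - 6| + |18 - (-5)| + |16 - 16| + |2 - 2| = 16 + 1 + 13 + 23 + 0 + 0 = 53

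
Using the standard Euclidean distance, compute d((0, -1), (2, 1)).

(Σ|x_i - y_i|^2)^(1/2) = (|0 - 2|^2 + |-1 - 1|^2)^(1/2)
= (2^2 + 2^2)^(1/2) = (4 + 4)^(1/2) = (8)^(1/2) ≈ 2.8284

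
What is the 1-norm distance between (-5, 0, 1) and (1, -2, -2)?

Σ|x_i - y_i| = |-5 - 1| + |0 - (-2)| + |1 - (-2)| = 6 + 2 + 3 = 11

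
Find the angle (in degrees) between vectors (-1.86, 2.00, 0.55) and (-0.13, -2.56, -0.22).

With u = (-1.86, 2.00, 0.55), v = (-0.13, -2.56, -0.22):
u·v = (-1.86)·(-0.13) + 2·(-2.56) + 0.55·(-0.22) = 0.2418 + (-5.12) + (-0.121) = -4.9992.
|u| = √((-1.86)² + 2² + 0.55²) = √(3.4596 + 4 + 0.3025) = √7.7621, |v| = √((-0.13)² + (-2.56)² + (-0.22)²) = √(0.0169 + 6.5536 + 0.0484) = √6.6189.
cos θ = (u·v)/(|u||v|) = -4.9992/(√7.7621·√6.6189) ≈ -0.697458
θ = arccos(-0.697458) ≈ 134.22°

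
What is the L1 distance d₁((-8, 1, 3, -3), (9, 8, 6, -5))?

Σ|x_i - y_i| = |-8 - 9| + |1 - 8| + |3 - 6| + |-3 - (-5)| = 17 + 7 + 3 + 2 = 29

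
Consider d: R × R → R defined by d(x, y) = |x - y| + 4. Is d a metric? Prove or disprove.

No. d fails identity of indiscernibles (specifically d(x,x) = 0): d(-4, -4) = |-4 - (-4)| + 4 = 0 + 4 = 4 ≠ 0.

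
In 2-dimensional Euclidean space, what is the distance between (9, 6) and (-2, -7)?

√(Σ(x_i - y_i)²) = √((9 - (-2))² + (6 - (-7))²)
= √(11² + 13²) = √(121 + 169) = √290 ≈ 17.0294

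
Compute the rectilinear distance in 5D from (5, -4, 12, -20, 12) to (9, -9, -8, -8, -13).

Σ|x_i - y_i| = |5 - 9| + |-4 - (-9)| + |12 - (-8)| + |-20 - (-8)| + |12 - (-13)| = 4 + 5 + 20 + 12 + 25 = 66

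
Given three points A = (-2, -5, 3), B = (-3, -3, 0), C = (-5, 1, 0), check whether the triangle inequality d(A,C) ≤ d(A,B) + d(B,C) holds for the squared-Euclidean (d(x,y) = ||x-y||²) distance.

d(A,B) = 1² + 2² + 3² = 14, d(B,C) = 2² + 4² + 0² = 20, d(A,C) = 3² + 6² + 3² = 54.
d(A,C) = 54 > 14 + 20 = 34. Triangle inequality is VIOLATED. (Squared-Euclidean is not a metric — this is a counterexample.)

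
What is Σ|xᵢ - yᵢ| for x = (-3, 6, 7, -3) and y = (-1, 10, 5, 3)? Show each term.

Σ|x_i - y_i| = |-3 - (-1)| + |6 - 10| + |7 - 5| + |-3 - 3| = 2 + 4 + 2 + 6 = 14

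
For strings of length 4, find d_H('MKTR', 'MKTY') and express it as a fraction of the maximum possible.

Differing positions: 4. Hamming distance = 1. The maximum possible Hamming distance for length-4 strings is 4, so d_H/4 = 1/4 = 0.25.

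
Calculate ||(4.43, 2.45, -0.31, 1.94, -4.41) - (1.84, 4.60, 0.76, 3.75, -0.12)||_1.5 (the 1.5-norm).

(Σ|x_i - y_i|^1.5)^(1/1.5) = (|4.43 - 1.84|^1.5 + |2.45 - 4.6|^1.5 + |-0.31 - 0.76|^1.5 + |1.94 - 3.75|^1.5 + |-4.41 - (-0.12)|^1.5)^(1/1.5)
= (2.59^1.5 + 2.15^1.5 + 1.07^1.5 + 1.81^1.5 + 4.29^1.5)^(1/1.5) ≈ (4.1682 + 3.1525 + 1.1068 + 2.4351 + 8.8856)^(1/1.5) = (19.7482)^(1/1.5) ≈ 7.3061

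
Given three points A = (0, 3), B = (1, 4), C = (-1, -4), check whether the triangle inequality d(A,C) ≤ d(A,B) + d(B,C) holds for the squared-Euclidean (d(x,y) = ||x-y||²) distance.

d(A,B) = 1² + 1² = 2, d(B,C) = 2² + 8² = 68, d(A,C) = 1² + 7² = 50.
d(A,C) = 50 ≤ 2 + 68 = 70. Triangle inequality is satisfied.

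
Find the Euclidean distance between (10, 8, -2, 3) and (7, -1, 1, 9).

√(Σ(x_i - y_i)²) = √((10 - 7)² + (8 - (-1))² + (-2 - 1)² + (3 - 9)²)
= √(3² + 9² + (-3)² + (-6)²) = √(9 + 81 + 9 + 36) = √135 ≈ 11.619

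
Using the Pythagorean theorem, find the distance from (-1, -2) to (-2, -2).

√(Σ(x_i - y_i)²) = √((-1 - (-2))² + (-2 - (-2))²)
= √(1² + 0²) = √(1 + 0) = √1 = 1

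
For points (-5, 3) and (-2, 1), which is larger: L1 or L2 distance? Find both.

L1 = |-5 - (-2)| + |3 - 1| = 3 + 2 = 5
L2 = √(3² + 2²) = √13 ≈ 3.6056
L1 ≥ L2 always (equality iff movement is along one axis); L1 > L2 here.
Ratio L1/L2 = 5/√13 ≈ 1.3868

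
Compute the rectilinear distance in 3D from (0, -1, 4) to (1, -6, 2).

Σ|x_i - y_i| = |0 - 1| + |-1 - (-6)| + |4 - 2| = 1 + 5 + 2 = 8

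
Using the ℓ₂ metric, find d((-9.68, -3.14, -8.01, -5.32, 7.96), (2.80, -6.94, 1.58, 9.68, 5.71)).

√(Σ(x_i - y_i)²) = √((-9.68 - 2.8)² + (-3.14 - (-6.94))² + (-8.01 - 1.58)² + (-5.32 - 9.68)² + (7.96 - 5.71)²)
= √((-12.48)² + 3.8² + (-9.59)² + (-15)² + 2.25²) = √(155.7504 + 14.44 + 91.9681 + 225 + 5.0625) = √492.221 ≈ 22.1861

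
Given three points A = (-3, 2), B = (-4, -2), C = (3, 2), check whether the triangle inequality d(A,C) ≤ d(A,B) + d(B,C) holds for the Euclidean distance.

d(A,B) = √(1² + 4²) = √17 ≈ 4.1231, d(B,C) = √(7² + 4²) = √65 ≈ 8.0623, d(A,C) = √(6² + 0²) = √36 = 6.
d(A,C) = 6 ≤ 4.1231 + 8.0623 = 12.1854. Triangle inequality is satisfied.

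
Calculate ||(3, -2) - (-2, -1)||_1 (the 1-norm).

Σ|x_i - y_i| = |3 - (-2)| + |-2 - (-1)| = 5 + 1 = 6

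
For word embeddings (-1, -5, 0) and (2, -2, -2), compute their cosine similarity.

With u = (-1, -5, 0), v = (2, -2, -2):
u·v = (-1)·2 + (-5)·(-2) + 0·(-2) = (-2) + 10 + 0 = 8.
|u| = √((-1)² + (-5)² + 0²) = √26, |v| = √(2² + (-2)² + (-2)²) = √12, so |u||v| = √(26·12) = √312.
cos θ = (u·v)/(|u||v|) = 8/√312 ≈ 0.4529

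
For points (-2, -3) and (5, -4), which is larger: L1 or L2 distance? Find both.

L1 = |-2 - 5| + |-3 - (-4)| = 7 + 1 = 8
L2 = √(7² + 1²) = √50 ≈ 7.0711
L1 ≥ L2 always (equality iff movement is along one axis); L1 > L2 here.
Ratio L1/L2 = 8/√50 ≈ 1.1314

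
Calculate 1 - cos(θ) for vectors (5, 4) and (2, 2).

With u = (5, 4), v = (2, 2):
u·v = 5·2 + 4·2 = 10 + 8 = 18.
|u| = √(5² + 4²) = √41, |v| = √(2² + 2²) = √8, so |u||v| = √(41·8) = √328.
cos θ = (u·v)/(|u||v|) = 18/√328 ≈ 0.9939
Cosine distance = 1 - cos θ ≈ 1 - 0.9939 = 0.0061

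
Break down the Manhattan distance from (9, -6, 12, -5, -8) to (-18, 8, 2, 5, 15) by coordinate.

Σ|x_i - y_i| = |9 - (-18)| + |-6 - 8| + |12 - 2| + |-5 - 5| + |-8 - 15| = 27 + 14 + 10 + 10 + 23 = 84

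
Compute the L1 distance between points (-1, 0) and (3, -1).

Σ|x_i - y_i| = |-1 - 3| + |0 - (-1)| = 4 + 1 = 5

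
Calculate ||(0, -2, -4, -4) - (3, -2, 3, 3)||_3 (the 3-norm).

(Σ|x_i - y_i|^3)^(1/3) = (|0 - 3|^3 + |-2 - (-2)|^3 + |-4 - 3|^3 + |-4 - 3|^3)^(1/3)
= (3^3 + 0^3 + 7^3 + 7^3)^(1/3) = (27 + 0 + 343 + 343)^(1/3) = (713)^(1/3) ≈ 8.9337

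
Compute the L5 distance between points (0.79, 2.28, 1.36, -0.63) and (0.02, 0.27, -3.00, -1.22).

(Σ|x_i - y_i|^5)^(1/5) = (|0.79 - 0.02|^5 + |2.28 - 0.27|^5 + |1.36 - (-3)|^5 + |-0.63 - (-1.22)|^5)^(1/5)
= (0.77^5 + 2.01^5 + 4.36^5 + 0.59^5)^(1/5) ≈ (0.2707 + 32.808 + 1575.5509 + 0.0715)^(1/5) = (1608.7011)^(1/5) ≈ 4.3782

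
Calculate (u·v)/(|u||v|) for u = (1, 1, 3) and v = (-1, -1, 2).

With u = (1, 1, 3), v = (-1, -1, 2):
u·v = 1·(-1) + 1·(-1) + 3·2 = (-1) + (-1) + 6 = 4.
|u| = √(1² + 1² + 3²) = √11, |v| = √((-1)² + (-1)² + 2²) = √6, so |u||v| = √(11·6) = √66.
cos θ = (u·v)/(|u||v|) = 4/√66 ≈ 0.4924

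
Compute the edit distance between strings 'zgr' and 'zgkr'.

Let D[i][j] be the edit distance between the first i characters of 'zgr' and the first j characters of 'zgkr', with D[i][0] = i, D[0][j] = j, and D[i][j] = D[i-1][j-1] if the characters match, else 1 + min(D[i-1][j], D[i][j-1], D[i-1][j-1]). Filling the table (rows: prefixes of 'zgr', columns: prefixes of 'zgkr'):
     ε  z  g  k  r
  ε  0  1  2  3  4
  z  1  0  1  2  3
  g  2  1  0  1  2
  r  3  2  1  1  1
The bottom-right entry gives D[3][4] = 1, so no sequence of fewer than 1 edit works. Backtracking through the table gives one optimal edit sequence (1 edit):
  zgr → zgkr (ins k @3)
Edit distance = 1.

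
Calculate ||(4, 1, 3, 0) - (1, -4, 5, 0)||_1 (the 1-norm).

Σ|x_i - y_i| = |4 - 1| + |1 - (-4)| + |3 - 5| + |0 - 0| = 3 + 5 + 2 + 0 = 10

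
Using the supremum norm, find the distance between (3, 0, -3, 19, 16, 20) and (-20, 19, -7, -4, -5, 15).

max(|x_i - y_i|) = max(|3 - (-20)|, |0 - 19|, |-3 - (-7)|, |19 - (-4)|, |16 - (-5)|, |20 - 15|) = max(23, 19, 4, 23, 21, 5) = 23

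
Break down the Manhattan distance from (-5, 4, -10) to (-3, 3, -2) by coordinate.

Σ|x_i - y_i| = |-5 - (-3)| + |4 - 3| + |-10 - (-2)| = 2 + 1 + 8 = 11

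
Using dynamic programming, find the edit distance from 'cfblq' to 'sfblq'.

Let D[i][j] be the edit distance between the first i characters of 'cfblq' and the first j characters of 'sfblq', with D[i][0] = i, D[0][j] = j, and D[i][j] = D[i-1][j-1] if the characters match, else 1 + min(D[i-1][j], D[i][j-1], D[i-1][j-1]). Filling the table (rows: prefixes of 'cfblq', columns: prefixes of 'sfblq'):
     ε  s  f  b  l  q
  ε  0  1  2  3  4  5
  c  1  1  2  3  4  5
  f  2  2  1  2  3  4
  b  3  3  2  1  2  3
  l  4  4  3  2  1  2
  q  5  5  4  3  2  1
The bottom-right entry gives D[5][5] = 1, so no sequence of fewer than 1 edit works. Backtracking through the table gives one optimal edit sequence (1 edit):
  cfblq → sfblq (sub c→s @1)
Edit distance = 1.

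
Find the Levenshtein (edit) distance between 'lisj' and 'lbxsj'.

Let D[i][j] be the edit distance between the first i characters of 'lisj' and the first j characters of 'lbxsj', with D[i][0] = i, D[0][j] = j, and D[i][j] = D[i-1][j-1] if the characters match, else 1 + min(D[i-1][j], D[i][j-1], D[i-1][j-1]). Filling the table (rows: prefixes of 'lisj', columns: prefixes of 'lbxsj'):
     ε  l  b  x  s  j
  ε  0  1  2  3  4  5
  l  1  0  1  2  3  4
  i  2  1  1  2  3  4
  s  3  2  2  2  2  3
  j  4  3  3  3  3  2
The bottom-right entry gives D[4][5] = 2, so no sequence of fewer than 2 edits works. Backtracking through the table gives one optimal edit sequence (2 edits):
  lisj → lbisj (ins b @2)
  lbisj → lbxsj (sub i→x @3)
Edit distance = 2.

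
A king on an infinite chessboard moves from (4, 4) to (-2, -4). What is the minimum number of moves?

max(|x_i - y_i|) = max(|4 - (-2)|, |4 - (-4)|) = max(6, 8) = 8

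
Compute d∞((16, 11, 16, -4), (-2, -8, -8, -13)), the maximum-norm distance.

max(|x_i - y_i|) = max(|16 - (-2)|, |11 - (-8)|, |16 - (-8)|, |-4 - (-13)|) = max(18, 19, 24, 9) = 24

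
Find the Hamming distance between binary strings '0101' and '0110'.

Differing positions: 3, 4. Hamming distance = 2.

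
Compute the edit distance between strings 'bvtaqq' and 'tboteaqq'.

Let D[i][j] be the edit distance between the first i characters of 'bvtaqq' and the first j characters of 'tboteaqq', with D[i][0] = i, D[0][j] = j, and D[i][j] = D[i-1][j-1] if the characters match, else 1 + min(D[i-1][j], D[i][j-1], D[i-1][j-1]). Filling the table (rows: prefixes of 'bvtaqq', columns: prefixes of 'tboteaqq'):
     ε  t  b  o  t  e  a  q  q
  ε  0  1  2  3  4  5  6  7  8
  b  1  1  1  2  3  4  5  6  7
  v  2  2  2  2  3  4  5  6  7
  t  3  2  3  3  2  3  4  5  6
  a  4  3  3  4  3  3  3  4  5
  q  5  4  4  4  4  4  4  3  4
  q  6  5  5  5  5  5  5  4  3
The bottom-right entry gives D[6][8] = 3, so no sequence of fewer than 3 edits works. Backtracking through the table gives one optimal edit sequence (3 edits):
  bvtaqq → tbvtaqq (ins t @1)
  tbvtaqq → tbotaqq (sub v→o @3)
  tbotaqq → tboteaqq (ins e @5)
Edit distance = 3.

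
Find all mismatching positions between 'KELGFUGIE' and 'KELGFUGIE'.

Differing positions: none. Hamming distance = 0.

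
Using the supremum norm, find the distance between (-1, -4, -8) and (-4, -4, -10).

max(|x_i - y_i|) = max(|-1 - (-4)|, |-4 - (-4)|, |-8 - (-10)|) = max(3, 0, 2) = 3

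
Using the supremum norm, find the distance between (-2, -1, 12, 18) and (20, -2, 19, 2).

max(|x_i - y_i|) = max(|-2 - 20|, |-1 - (-2)|, |12 - 19|, |18 - 2|) = max(22, 1, 7, 16) = 22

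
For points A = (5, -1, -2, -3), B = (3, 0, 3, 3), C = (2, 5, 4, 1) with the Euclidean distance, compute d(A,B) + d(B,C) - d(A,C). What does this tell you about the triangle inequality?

d(A,B) = √(2² + 1² + 5² + 6²) = √66 ≈ 8.124, d(B,C) = √(1² + 5² + 1² + 2²) = √31 ≈ 5.5678, d(A,C) = √(3² + 6² + 6² + 4²) = √97 ≈ 9.8489.
d(A,B) + d(B,C) - d(A,C) = 8.124 + 5.5678 - 9.8489 = 13.6918 - 9.8489 = 3.8429 (to 4 decimal places). This is ≥ 0, so the triangle inequality holds for these points.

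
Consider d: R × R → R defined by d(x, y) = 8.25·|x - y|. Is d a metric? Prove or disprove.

Yes. Since |x - y| is a metric on R and 8.25 > 0, the positive scalar multiple 8.25·|x - y| is also a metric: scaling by a positive constant preserves non-negativity, identity (d=0 ⟺ |x-y|=0 ⟺ x=y), symmetry, and the triangle inequality.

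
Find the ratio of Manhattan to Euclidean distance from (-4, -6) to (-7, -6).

L1 = |-4 - (-7)| + |-6 - (-6)| = 3 + 0 = 3
L2 = √(3² + 0²) = √9 = 3
L1 ≥ L2 always (equality iff movement is along one axis); L1 = L2 here (movement is along a single axis).
Ratio L1/L2 = 3/3 = 1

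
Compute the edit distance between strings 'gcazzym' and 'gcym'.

Let D[i][j] be the edit distance between the first i characters of 'gcazzym' and the first j characters of 'gcym', with D[i][0] = i, D[0][j] = j, and D[i][j] = D[i-1][j-1] if the characters match, else 1 + min(D[i-1][j], D[i][j-1], D[i-1][j-1]). Filling the table (rows: prefixes of 'gcazzym', columns: prefixes of 'gcym'):
     ε  g  c  y  m
  ε  0  1  2  3  4
  g  1  0  1  2  3
  c  2  1  0  1  2
  a  3  2  1  1  2
  z  4  3  2  2  2
  z  5  4  3  3  3
  y  6  5  4  3  4
  m  7  6  5  4  3
The bottom-right entry gives D[7][4] = 3, so no sequence of fewer than 3 edits works. Backtracking through the table gives one optimal edit sequence (3 edits):
  gcazzym → gczzym (del a @3)
  gczzym → gczym (del z @3)
  gczym → gcym (del z @3)
Edit distance = 3.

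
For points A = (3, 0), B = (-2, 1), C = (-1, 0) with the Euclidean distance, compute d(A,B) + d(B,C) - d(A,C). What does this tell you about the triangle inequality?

d(A,B) = √(5² + 1²) = √26 ≈ 5.099, d(B,C) = √(1² + 1²) = √2 ≈ 1.4142, d(A,C) = √(4² + 0²) = √16 = 4.
d(A,B) + d(B,C) - d(A,C) = 5.099 + 1.4142 - 4 = 6.5132 - 4 = 2.5132 (to 4 decimal places). This is ≥ 0, so the triangle inequality holds for these points.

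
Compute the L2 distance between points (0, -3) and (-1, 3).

(Σ|x_i - y_i|^2)^(1/2) = (|0 - (-1)|^2 + |-3 - 3|^2)^(1/2)
= (1^2 + 6^2)^(1/2) = (1 + 36)^(1/2) = (37)^(1/2) ≈ 6.0828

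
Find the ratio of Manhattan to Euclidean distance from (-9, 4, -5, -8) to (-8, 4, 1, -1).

L1 = |-9 - (-8)| + |4 - 4| + |-5 - 1| + |-8 - (-1)| = 1 + 0 + 6 + 7 = 14
L2 = √(1² + 0² + 6² + 7²) = √86 ≈ 9.2736
L1 ≥ L2 always (equality iff movement is along one axis); L1 > L2 here.
Ratio L1/L2 = 14/√86 ≈ 1.5097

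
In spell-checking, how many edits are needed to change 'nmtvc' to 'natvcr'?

Let D[i][j] be the edit distance between the first i characters of 'nmtvc' and the first j characters of 'natvcr', with D[i][0] = i, D[0][j] = j, and D[i][j] = D[i-1][j-1] if the characters match, else 1 + min(D[i-1][j], D[i][j-1], D[i-1][j-1]). Filling the table (rows: prefixes of 'nmtvc', columns: prefixes of 'natvcr'):
     ε  n  a  t  v  c  r
  ε  0  1  2  3  4  5  6
  n  1  0  1  2  3  4  5
  m  2  1  1  2  3  4  5
  t  3  2  2  1  2  3  4
  v  4  3  3  2  1  2  3
  c  5  4  4  3  2  1  2
The bottom-right entry gives D[5][6] = 2, so no sequence of fewer than 2 edits works. Backtracking through the table gives one optimal edit sequence (2 edits):
  nmtvc → natvc (sub m→a @2)
  natvc → natvcr (ins r @6)
Edit distance = 2.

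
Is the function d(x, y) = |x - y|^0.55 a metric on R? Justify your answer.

Yes. With 0 < p = 0.55 ≤ 1, d(x,y) = |x-y|^0.55 is a metric on R. Non-negativity and symmetry are immediate; |x-y|^0.55 = 0 ⟺ |x-y| = 0 ⟺ x = y. For the triangle inequality, the function t ↦ t^0.55 is subadditive on [0,∞) when p ≤ 1, so |x-z|^0.55 ≤ (|x-y| + |y-z|)^0.55 ≤ |x-y|^0.55 + |y-z|^0.55.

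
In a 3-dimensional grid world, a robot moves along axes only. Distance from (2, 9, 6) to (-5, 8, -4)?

Σ|x_i - y_i| = |2 - (-5)| + |9 - 8| + |6 - (-4)| = 7 + 1 + 10 = 18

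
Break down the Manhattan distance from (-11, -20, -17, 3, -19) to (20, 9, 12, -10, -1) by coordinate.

Σ|x_i - y_i| = |-11 - 20| + |-20 - 9| + |-17 - 12| + |3 - (-10)| + |-19 - (-1)| = 31 + 29 + 29 + 13 + 18 = 120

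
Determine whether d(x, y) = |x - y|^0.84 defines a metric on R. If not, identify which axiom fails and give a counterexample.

Yes. With 0 < p = 0.84 ≤ 1, d(x,y) = |x-y|^0.84 is a metric on R. Non-negativity and symmetry are immediate; |x-y|^0.84 = 0 ⟺ |x-y| = 0 ⟺ x = y. For the triangle inequality, the function t ↦ t^0.84 is subadditive on [0,∞) when p ≤ 1, so |x-z|^0.84 ≤ (|x-y| + |y-z|)^0.84 ≤ |x-y|^0.84 + |y-z|^0.84.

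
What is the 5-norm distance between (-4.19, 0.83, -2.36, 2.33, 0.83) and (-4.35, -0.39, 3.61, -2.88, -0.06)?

(Σ|x_i - y_i|^5)^(1/5) = (|-4.19 - (-4.35)|^5 + |0.83 - (-0.39)|^5 + |-2.36 - 3.61|^5 + |2.33 - (-2.88)|^5 + |0.83 - (-0.06)|^5)^(1/5)
= (0.16^5 + 1.22^5 + 5.97^5 + 5.21^5 + 0.89^5)^(1/5) ≈ (0.0001 + 2.7027 + 7583.5343 + 3838.7393 + 0.5584)^(1/5) = (11425.5348)^(1/5) ≈ 6.48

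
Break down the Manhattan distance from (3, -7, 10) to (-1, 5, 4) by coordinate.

Σ|x_i - y_i| = |3 - (-1)| + |-7 - 5| + |10 - 4| = 4 + 12 + 6 = 22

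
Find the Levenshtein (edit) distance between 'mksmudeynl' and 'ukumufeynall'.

Let D[i][j] be the edit distance between the first i characters of 'mksmudeynl' and the first j characters of 'ukumufeynall', with D[i][0] = i, D[0][j] = j, and D[i][j] = D[i-1][j-1] if the characters match, else 1 + min(D[i-1][j], D[i][j-1], D[i-1][j-1]). Filling the table (rows: prefixes of 'mksmudeynl', columns: prefixes of 'ukumufeynall'):
     ε  u  k  u  m  u  f  e  y  n  a  l  l
  ε  0  1  2  3  4  5  6  7  8  9 10 11 12
  m  1  1  2  3  3  4  5  6  7  8  9 10 11
  k  2  2  1  2  3  4  5  6  7  8  9 10 11
  s  3  3  2  2  3  4  5  6  7  8  9 10 11
  m  4  4  3  3  2  3  4  5  6  7  8  9 10
  u  5  4  4  3  3  2  3  4  5  6  7  8  9
  d  6  5  5  4  4  3  3  4  5  6  7  8  9
  e  7  6  6  5  5  4  4  3  4  5  6  7  8
  y  8  7  7  6  6  5  5  4  3  4  5  6  7
  n  9  8  8  7  7  6  6  5  4  3  4  5  6
  l 10  9  9  8  8  7  7  6  5  4  4  4  5
The bottom-right entry gives D[10][12] = 5, so no sequence of fewer than 5 edits works. Backtracking through the table gives one optimal edit sequence (5 edits):
  mksmudeynl → uksmudeynl (sub m→u @1)
  uksmudeynl → ukumudeynl (sub s→u @3)
  ukumudeynl → ukumufeynl (sub d→f @6)
  ukumufeynl → ukumufeynal (ins a @10)
  ukumufeynal → ukumufeynall (ins l @11)
Edit distance = 5.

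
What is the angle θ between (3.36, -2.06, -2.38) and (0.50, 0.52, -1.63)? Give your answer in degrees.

With u = (3.36, -2.06, -2.38), v = (0.50, 0.52, -1.63):
u·v = 3.36·0.5 + (-2.06)·0.52 + (-2.38)·(-1.63) = 1.68 + (-1.0712) + 3.8794 = 4.4882.
|u| = √(3.36² + (-2.06)² + (-2.38)²) = √(11.2896 + 4.2436 + 5.6644) = √21.1976, |v| = √(0.5² + 0.52² + (-1.63)²) = √(0.25 + 0.2704 + 2.6569) = √3.1773.
cos θ = (u·v)/(|u||v|) = 4.4882/(√21.1976·√3.1773) ≈ 0.54689
θ = arccos(0.54689) ≈ 56.85°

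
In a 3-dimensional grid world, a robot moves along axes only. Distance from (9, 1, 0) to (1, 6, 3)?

Σ|x_i - y_i| = |9 - 1| + |1 - 6| + |0 - 3| = 8 + 5 + 3 = 16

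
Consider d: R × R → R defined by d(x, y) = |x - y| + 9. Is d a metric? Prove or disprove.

No. d fails identity of indiscernibles (specifically d(x,x) = 0): d(-7, -7) = |-7 - (-7)| + 9 = 0 + 9 = 9 ≠ 0.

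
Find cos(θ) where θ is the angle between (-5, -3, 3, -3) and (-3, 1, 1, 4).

With u = (-5, -3, 3, -3), v = (-3, 1, 1, 4):
u·v = (-5)·(-3) + (-3)·1 + 3·1 + (-3)·4 = 15 + (-3) + 3 + (-12) = 3.
|u| = √((-5)² + (-3)² + 3² + (-3)²) = √52, |v| = √((-3)² + 1² + 1² + 4²) = √27, so |u||v| = √(52·27) = √1404.
cos θ = (u·v)/(|u||v|) = 3/√1404 ≈ 0.0801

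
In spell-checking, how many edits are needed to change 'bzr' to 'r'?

Let D[i][j] be the edit distance between the first i characters of 'bzr' and the first j characters of 'r', with D[i][0] = i, D[0][j] = j, and D[i][j] = D[i-1][j-1] if the characters match, else 1 + min(D[i-1][j], D[i][j-1], D[i-1][j-1]). Filling the table (rows: prefixes of 'bzr', columns: prefixes of 'r'):
     ε  r
  ε  0  1
  b  1  1
  z  2  2
  r  3  2
The bottom-right entry gives D[3][1] = 2, so no sequence of fewer than 2 edits works. Backtracking through the table gives one optimal edit sequence (2 edits):
  bzr → zr (del b @1)
  zr → r (del z @1)
Edit distance = 2.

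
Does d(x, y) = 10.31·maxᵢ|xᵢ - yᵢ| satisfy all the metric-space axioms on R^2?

Yes. The L∞ (Chebyshev) norm induces a metric on R^2, and multiplying a metric by a positive constant 10.31 > 0 preserves all four axioms: non-negativity (10.31·||x-y|| ≥ 0), identity (10.31·||x-y|| = 0 ⟺ ||x-y|| = 0 ⟺ x = y), symmetry (||x-y|| = ||y-x||), and the triangle inequality (10.31·||x-z|| ≤ 10.31·||x-y|| + 10.31·||y-z||). So d is a metric.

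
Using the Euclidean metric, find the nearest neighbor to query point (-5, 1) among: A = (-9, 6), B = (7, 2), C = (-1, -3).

Distances: d(A) ≈ 6.4031, d(B) ≈ 12.0416, d(C) ≈ 5.6569. Nearest: C = (-1, -3) with distance 5.6569.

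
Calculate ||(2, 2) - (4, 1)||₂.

√(Σ(x_i - y_i)²) = √((2 - 4)² + (2 - 1)²)
= √((-2)² + 1²) = √(4 + 1) = √5 ≈ 2.2361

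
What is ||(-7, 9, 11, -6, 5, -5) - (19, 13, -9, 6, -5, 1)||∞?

max(|x_i - y_i|) = max(|-7 - 19|, |9 - 13|, |11 - (-9)|, |-6 - 6|, |5 - (-5)|, |-5 - 1|) = max(26, 4, 20, 12, 10, 6) = 26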